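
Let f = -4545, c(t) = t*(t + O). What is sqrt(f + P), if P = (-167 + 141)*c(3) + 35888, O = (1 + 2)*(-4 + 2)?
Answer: sqrt(31577) ≈ 177.70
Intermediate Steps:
O = -6 (O = 3*(-2) = -6)
c(t) = t*(-6 + t) (c(t) = t*(t - 6) = t*(-6 + t))
P = 36122 (P = (-167 + 141)*(3*(-6 + 3)) + 35888 = -78*(-3) + 35888 = -26*(-9) + 35888 = 234 + 35888 = 36122)
sqrt(f + P) = sqrt(-4545 + 36122) = sqrt(31577)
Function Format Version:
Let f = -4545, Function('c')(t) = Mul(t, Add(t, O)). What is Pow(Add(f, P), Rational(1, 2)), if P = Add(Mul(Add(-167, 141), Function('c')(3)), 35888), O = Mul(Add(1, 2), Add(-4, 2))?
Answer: Pow(31577, Rational(1, 2)) ≈ 177.70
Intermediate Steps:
O = -6 (O = Mul(3, -2) = -6)
Function('c')(t) = Mul(t, Add(-6, t)) (Function('c')(t) = Mul(t, Add(t, -6)) = Mul(t, Add(-6, t)))
P = 36122 (P = Add(Mul(Add(-167, 141), Mul(3, Add(-6, 3))), 35888) = Add(Mul(-26, Mul(3, -3)), 35888) = Add(Mul(-26, -9), 35888) = Add(234, 35888) = 36122)
Pow(Add(f, P), Rational(1, 2)) = Pow(Add(-4545, 36122), Rational(1, 2)) = Pow(31577, Rational(1, 2))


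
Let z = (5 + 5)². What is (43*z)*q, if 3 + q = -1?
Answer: -17200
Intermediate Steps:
z = 100 (z = 10² = 100)
q = -4 (q = -3 - 1 = -4)
(43*z)*q = (43*100)*(-4) = 4300*(-4) = -17200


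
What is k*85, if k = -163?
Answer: -13855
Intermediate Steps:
k*85 = -163*85 = -13855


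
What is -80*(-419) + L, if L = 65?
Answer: 33585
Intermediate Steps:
-80*(-419) + L = -80*(-419) + 65 = 33520 + 65 = 33585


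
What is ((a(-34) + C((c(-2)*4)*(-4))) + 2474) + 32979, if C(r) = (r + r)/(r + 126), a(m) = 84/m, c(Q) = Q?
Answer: 47610605/1343 ≈ 35451.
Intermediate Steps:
C(r) = 2*r/(126 + r) (C(r) = (2*r)/(126 + r) = 2*r/(126 + r))
((a(-34) + C((c(-2)*4)*(-4))) + 2474) + 32979 = ((84/(-34) + 2*(-2*4*(-4))/(126 - 2*4*(-4))) + 2474) + 32979 = ((84*(-1/34) + 2*(-8*(-4))/(126 - 8*(-4))) + 2474) + 32979 = ((-42/17 + 2*32/(126 + 32)) + 2474) + 32979 = ((-42/17 + 2*32/158) + 2474) + 32979 = ((-42/17 + 2*32*(1/158)) + 2474) + 32979 = ((-42/17 + 32/79) + 2474) + 32979 = (-2774/1343 + 2474) + 32979 = 3319808/1343 + 32979 = 47610605/1343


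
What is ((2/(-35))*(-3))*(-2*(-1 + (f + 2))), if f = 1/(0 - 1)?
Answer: 0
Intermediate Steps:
f = -1 (f = 1/(-1) = -1)
((2/(-35))*(-3))*(-2*(-1 + (f + 2))) = ((2/(-35))*(-3))*(-2*(-1 + (-1 + 2))) = ((2*(-1/35))*(-3))*(-2*(-1 + 1)) = (-2/35*(-3))*(-2*0) = (6/35)*0 = 0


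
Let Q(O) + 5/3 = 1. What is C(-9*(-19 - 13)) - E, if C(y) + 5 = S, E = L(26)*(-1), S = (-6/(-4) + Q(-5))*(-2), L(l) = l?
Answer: 58/3 ≈ 19.333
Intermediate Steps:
Q(O) = -⅔ (Q(O) = -5/3 + 1 = -⅔)
S = -5/3 (S = (-6/(-4) - ⅔)*(-2) = (-6*(-¼) - ⅔)*(-2) = (3/2 - ⅔)*(-2) = (⅚)*(-2) = -5/3 ≈ -1.6667)
E = -26 (E = 26*(-1) = -26)
C(y) = -20/3 (C(y) = -5 - 5/3 = -20/3)
C(-9*(-19 - 13)) - E = -20/3 - 1*(-26) = -20/3 + 26 = 58/3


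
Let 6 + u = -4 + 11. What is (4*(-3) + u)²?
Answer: 121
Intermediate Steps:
u = 1 (u = -6 + (-4 + 11) = -6 + 7 = 1)
(4*(-3) + u)² = (4*(-3) + 1)² = (-12 + 1)² = (-11)² = 121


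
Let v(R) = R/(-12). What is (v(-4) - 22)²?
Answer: 4225/9 ≈ 469.44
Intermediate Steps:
v(R) = -R/12 (v(R) = R*(-1/12) = -R/12)
(v(-4) - 22)² = (-1/12*(-4) - 22)² = (⅓ - 22)² = (-65/3)² = 4225/9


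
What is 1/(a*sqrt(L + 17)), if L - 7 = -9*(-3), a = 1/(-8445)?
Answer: -2815*sqrt(51)/17 ≈ -1182.5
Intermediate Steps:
a = -1/8445 ≈ -0.00011841
L = 34 (L = 7 - 9*(-3) = 7 + 27 = 34)
1/(a*sqrt(L + 17)) = 1/(-sqrt(34 + 17)/8445) = 1/(-sqrt(51)/8445) = -2815*sqrt(51)/17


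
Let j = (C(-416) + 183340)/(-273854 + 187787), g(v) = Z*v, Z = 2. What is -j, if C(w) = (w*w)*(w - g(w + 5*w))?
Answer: 792087596/86067 ≈ 9203.2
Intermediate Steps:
g(v) = 2*v
C(w) = -11*w³ (C(w) = (w*w)*(w - 2*(w + 5*w)) = w²*(w - 2*6*w) = w²*(w - 12*w) = w²*(-11*w) = -11*w³)
j = -792087596/86067 (j = (-11*(-416)³ + 183340)/(-273854 + 187787) = (-11*(-71991296) + 183340)/(-86067) = (791904256 + 183340)*(-1/86067) = 792087596*(-1/86067) = -792087596/86067 ≈ -9203.2)
-j = -1*(-792087596/86067) = 792087596/86067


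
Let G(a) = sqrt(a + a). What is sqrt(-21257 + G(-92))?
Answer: sqrt(-21257 + 2*I*sqrt(46)) ≈ 0.0465 + 145.8*I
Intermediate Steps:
G(a) = sqrt(2)*sqrt(a) (G(a) = sqrt(2*a) = sqrt(2)*sqrt(a))
sqrt(-21257 + G(-92)) = sqrt(-21257 + sqrt(2)*sqrt(-92)) = sqrt(-21257 + sqrt(2)*(2*I*sqrt(23))) = sqrt(-21257 + 2*I*sqrt(46))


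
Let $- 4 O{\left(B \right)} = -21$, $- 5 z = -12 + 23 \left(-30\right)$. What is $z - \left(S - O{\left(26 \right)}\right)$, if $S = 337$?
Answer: $- \frac{3827}{20} \approx -191.35$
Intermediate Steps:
$z = \frac{702}{5}$ ($z = - \frac{-12 + 23 \left(-30\right)}{5} = - \frac{-12 - 690}{5} = \left(- \frac{1}{5}\right) \left(-702\right) = \frac{702}{5} \approx 140.4$)
$O{\left(B \right)} = \frac{21}{4}$ ($O{\left(B \right)} = \left(- \frac{1}{4}\right) \left(-21\right) = \frac{21}{4}$)
$z - \left(S - O{\left(26 \right)}\right) = \frac{702}{5} - \left(337 - \frac{21}{4}\right) = \frac{702}{5} - \frac{1327}{4} = - \frac{3827}{20}$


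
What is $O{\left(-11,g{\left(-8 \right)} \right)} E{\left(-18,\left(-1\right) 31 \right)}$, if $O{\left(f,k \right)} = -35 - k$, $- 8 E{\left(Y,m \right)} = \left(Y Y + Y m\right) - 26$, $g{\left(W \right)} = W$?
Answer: $2889$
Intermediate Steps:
$E{\left(Y,m \right)} = \frac{13}{4} - \frac{Y^{2}}{8} - \frac{Y m}{8}$ ($E{\left(Y,m \right)} = - \frac{\left(Y Y + Y m\right) - 26}{8} = - \frac{\left(Y^{2} + Y m\right) - 26}{8} = - \frac{-26 + Y^{2} + Y m}{8} = \frac{13}{4} - \frac{Y^{2}}{8} - \frac{Y m}{8}$)
$O{\left(-11,g{\left(-8 \right)} \right)} E{\left(-18,\left(-1\right) 31 \right)} = \left(-35 - -8\right) \left(\frac{13}{4} - \frac{\left(-18\right)^{2}}{8} - - \frac{9 \left(\left(-1\right) 31\right)}{4}\right) = \left(-35 + 8\right) \left(\frac{13}{4} - \frac{81}{2} - \left(- \frac{9}{4}\right) \left(-31\right)\right) = - 27 \left(\frac{13}{4} - \frac{81}{2} - \frac{279}{4}\right) = \left(-27\right) \left(-107\right) = 2889$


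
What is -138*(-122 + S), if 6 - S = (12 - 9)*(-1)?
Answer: 15594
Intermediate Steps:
S = 9 (S = 6 - (12 - 9)*(-1) = 6 - 3*(-1) = 6 - 1*(-3) = 6 + 3 = 9)
-138*(-122 + S) = -138*(-122 + 9) = -138*(-113) = 15594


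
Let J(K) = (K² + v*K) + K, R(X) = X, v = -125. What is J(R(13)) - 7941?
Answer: -9384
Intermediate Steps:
J(K) = K² - 124*K (J(K) = (K² - 125*K) + K = K² - 124*K)
J(R(13)) - 7941 = 13*(-124 + 13) - 7941 = 13*(-111) - 7941 = -1443 - 7941 = -9384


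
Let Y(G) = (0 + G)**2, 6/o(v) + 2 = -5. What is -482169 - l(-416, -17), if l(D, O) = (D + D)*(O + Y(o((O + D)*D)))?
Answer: -24289385/49 ≈ -4.9570e+5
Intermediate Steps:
o(v) = -6/7 (o(v) = 6/(-2 - 5) = 6/(-7) = 6*(-1/7) = -6/7)
Y(G) = G**2
l(D, O) = 2*D*(36/49 + O) (l(D, O) = (D + D)*(O + (-6/7)**2) = (2*D)*(O + 36/49) = (2*D)*(36/49 + O) = 2*D*(36/49 + O))
-482169 - l(-416, -17) = -482169 - 2*(-416)*(36 + 49*(-17))/49 = -482169 - 2*(-416)*(36 - 833)/49 = -482169 - 2*(-416)*(-797)/49 = -482169 - 1*663104/49 = -482169 - 663104/49 = -24289385/49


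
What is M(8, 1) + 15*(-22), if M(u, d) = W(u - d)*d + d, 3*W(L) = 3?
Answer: -328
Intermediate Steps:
W(L) = 1 (W(L) = (⅓)*3 = 1)
M(u, d) = 2*d (M(u, d) = 1*d + d = d + d = 2*d)
M(8, 1) + 15*(-22) = 2*1 + 15*(-22) = 2 - 330 = -328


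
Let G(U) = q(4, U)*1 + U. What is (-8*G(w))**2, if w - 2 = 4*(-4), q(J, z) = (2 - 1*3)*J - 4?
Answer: 30976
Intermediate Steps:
q(J, z) = -4 - J (q(J, z) = (2 - 3)*J - 4 = -J - 4 = -4 - J)
w = -14 (w = 2 + 4*(-4) = 2 - 16 = -14)
G(U) = -8 + U (G(U) = (-4 - 1*4)*1 + U = (-4 - 4)*1 + U = -8*1 + U = -8 + U)
(-8*G(w))**2 = (-8*(-8 - 14))**2 = (-8*(-22))**2 = 176**2 = 30976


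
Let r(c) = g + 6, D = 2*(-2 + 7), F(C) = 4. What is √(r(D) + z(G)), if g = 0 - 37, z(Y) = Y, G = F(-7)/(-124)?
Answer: I*√29822/31 ≈ 5.5707*I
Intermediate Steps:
G = -1/31 (G = 4/(-124) = 4*(-1/124) = -1/31 ≈ -0.032258)
D = 10 (D = 2*5 = 10)
g = -37
r(c) = -31 (r(c) = -37 + 6 = -31)
√(r(D) + z(G)) = √(-31 - 1/31) = √(-962/31) = I*√29822/31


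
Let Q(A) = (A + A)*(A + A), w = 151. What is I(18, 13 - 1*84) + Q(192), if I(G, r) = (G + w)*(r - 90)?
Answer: 120247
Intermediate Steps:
I(G, r) = (-90 + r)*(151 + G) (I(G, r) = (G + 151)*(r - 90) = (151 + G)*(-90 + r) = (-90 + r)*(151 + G))
Q(A) = 4*A² (Q(A) = (2*A)*(2*A) = 4*A²)
I(18, 13 - 1*84) + Q(192) = (-13590 - 90*18 + 151*(13 - 1*84) + 18*(13 - 1*84)) + 4*192² = (-13590 - 1620 + 151*(13 - 84) + 18*(13 - 84)) + 4*36864 = (-13590 - 1620 + 151*(-71) + 18*(-71)) + 147456 = (-13590 - 1620 - 10721 - 1278) + 147456 = -27209 + 147456 = 120247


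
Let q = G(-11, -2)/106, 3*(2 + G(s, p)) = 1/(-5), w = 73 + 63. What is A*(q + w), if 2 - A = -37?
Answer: 2810717/530 ≈ 5303.2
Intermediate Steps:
A = 39 (A = 2 - 1*(-37) = 2 + 37 = 39)
w = 136
G(s, p) = -31/15 (G(s, p) = -2 + (⅓)/(-5) = -2 + (⅓)*(-⅕) = -2 - 1/15 = -31/15)
q = -31/1590 (q = -31/15/106 = -31/15*1/106 = -31/1590 ≈ -0.019497)
A*(q + w) = 39*(-31/1590 + 136) = 39*(216209/1590) = 2810717/530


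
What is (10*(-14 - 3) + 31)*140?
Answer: -19460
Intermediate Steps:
(10*(-14 - 3) + 31)*140 = (10*(-17) + 31)*140 = (-170 + 31)*140 = -139*140 = -19460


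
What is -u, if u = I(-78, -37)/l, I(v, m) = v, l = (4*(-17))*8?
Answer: -39/272 ≈ -0.14338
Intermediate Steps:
l = -544 (l = -68*8 = -544)
u = 39/272 (u = -78/(-544) = -78*(-1/544) = 39/272 ≈ 0.14338)
-u = -1*39/272 = -39/272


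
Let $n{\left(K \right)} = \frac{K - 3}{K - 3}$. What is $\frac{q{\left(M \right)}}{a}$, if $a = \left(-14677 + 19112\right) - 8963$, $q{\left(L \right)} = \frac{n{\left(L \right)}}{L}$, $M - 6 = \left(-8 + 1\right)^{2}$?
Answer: $- \frac{1}{249040} \approx -4.0154 \cdot 10^{-6}$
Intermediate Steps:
$n{\left(K \right)} = 1$ ($n{\left(K \right)} = \frac{-3 + K}{-3 + K} = 1$)
$M = 55$ ($M = 6 + \left(-8 + 1\right)^{2} = 6 + \left(-7\right)^{2} = 6 + 49 = 55$)
$q{\left(L \right)} = \frac{1}{L}$ ($q{\left(L \right)} = 1 \frac{1}{L} = \frac{1}{L}$)
$a = -4528$ ($a = 4435 - 8963 = -4528$)
$\frac{q{\left(M \right)}}{a} = \frac{1}{55 \left(-4528\right)} = \frac{1}{55} \left(- \frac{1}{4528}\right) = - \frac{1}{249040}$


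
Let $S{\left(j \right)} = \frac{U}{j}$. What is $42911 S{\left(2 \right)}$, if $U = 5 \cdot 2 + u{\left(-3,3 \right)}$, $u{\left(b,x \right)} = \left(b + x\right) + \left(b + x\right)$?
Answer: $214555$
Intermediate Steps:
$u{\left(b,x \right)} = 2 b + 2 x$
$U = 10$ ($U = 5 \cdot 2 + \left(2 \left(-3\right) + 2 \cdot 3\right) = 10 + \left(-6 + 6\right) = 10 + 0 = 10$)
$S{\left(j \right)} = \frac{10}{j}$
$42911 S{\left(2 \right)} = 42911 \cdot \frac{10}{2} = 42911 \cdot 10 \cdot \frac{1}{2} = 42911 \cdot 5 = 214555$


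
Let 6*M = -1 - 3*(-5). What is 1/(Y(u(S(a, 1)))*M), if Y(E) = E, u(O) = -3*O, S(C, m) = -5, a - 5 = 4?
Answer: 1/35 ≈ 0.028571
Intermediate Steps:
a = 9 (a = 5 + 4 = 9)
M = 7/3 (M = (-1 - 3*(-5))/6 = (-1 + 15)/6 = (⅙)*14 = 7/3 ≈ 2.3333)
1/(Y(u(S(a, 1)))*M) = 1/(-3*(-5)*(7/3)) = 1/(15*(7/3)) = 1/35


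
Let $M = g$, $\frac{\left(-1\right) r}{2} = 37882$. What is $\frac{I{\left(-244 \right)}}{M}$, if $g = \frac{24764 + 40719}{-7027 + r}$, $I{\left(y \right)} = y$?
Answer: $\frac{20201004}{65483} \approx 308.49$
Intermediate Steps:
$r = -75764$ ($r = \left(-2\right) 37882 = -75764$)
$g = - \frac{65483}{82791}$ ($g = \frac{24764 + 40719}{-7027 - 75764} = \frac{65483}{-82791} = 65483 \left(- \frac{1}{82791}\right) = - \frac{65483}{82791} \approx -0.79094$)
$M = - \frac{65483}{82791} \approx -0.79094$
$\frac{I{\left(-244 \right)}}{M} = - \frac{244}{- \frac{65483}{82791}} = \left(-244\right) \left(- \frac{82791}{65483}\right) = \frac{20201004}{65483}$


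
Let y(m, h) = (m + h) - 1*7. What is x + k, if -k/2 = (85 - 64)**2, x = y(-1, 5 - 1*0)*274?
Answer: -1704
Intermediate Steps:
y(m, h) = -7 + h + m (y(m, h) = (h + m) - 7 = -7 + h + m)
x = -822 (x = (-7 + (5 - 1*0) - 1)*274 = (-7 + (5 + 0) - 1)*274 = (-7 + 5 - 1)*274 = -3*274 = -822)
k = -882 (k = -2*(85 - 64)**2 = -2*21**2 = -2*441 = -882)
x + k = -822 - 882 = -1704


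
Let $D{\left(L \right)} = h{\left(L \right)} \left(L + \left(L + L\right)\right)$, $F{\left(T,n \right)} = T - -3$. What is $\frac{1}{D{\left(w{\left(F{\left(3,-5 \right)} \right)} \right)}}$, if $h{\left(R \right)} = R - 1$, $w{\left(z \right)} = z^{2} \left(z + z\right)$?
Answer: $\frac{1}{558576} \approx 1.7903 \cdot 10^{-6}$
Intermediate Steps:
$F{\left(T,n \right)} = 3 + T$ ($F{\left(T,n \right)} = T + 3 = 3 + T$)
$w{\left(z \right)} = 2 z^{3}$ ($w{\left(z \right)} = z^{2} \cdot 2 z = 2 z^{3}$)
$h{\left(R \right)} = -1 + R$
$D{\left(L \right)} = 3 L \left(-1 + L\right)$ ($D{\left(L \right)} = \left(-1 + L\right) \left(L + \left(L + L\right)\right) = \left(-1 + L\right) \left(L + 2 L\right) = \left(-1 + L\right) 3 L = 3 L \left(-1 + L\right)$)
$\frac{1}{D{\left(w{\left(F{\left(3,-5 \right)} \right)} \right)}} = \frac{1}{3 \cdot 2 \left(3 + 3\right)^{3} \left(-1 + 2 \left(3 + 3\right)^{3}\right)} = \frac{1}{3 \cdot 2 \cdot 6^{3} \left(-1 + 2 \cdot 6^{3}\right)} = \frac{1}{3 \cdot 2 \cdot 216 \left(-1 + 2 \cdot 216\right)} = \frac{1}{3 \cdot 432 \left(-1 + 432\right)} = \frac{1}{3 \cdot 432 \cdot 431} = \frac{1}{558576}$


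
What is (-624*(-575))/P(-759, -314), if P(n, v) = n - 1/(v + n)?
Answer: -192496200/407203 ≈ -472.73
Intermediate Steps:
P(n, v) = n - 1/(n + v)
(-624*(-575))/P(-759, -314) = (-624*(-575))/(((-1 + (-759)**2 - 759*(-314))/(-759 - 314))) = 358800/(((-1 + 576081 + 238326)/(-1073))) = 358800/((-1/1073*814406)) = 358800/(-814406/1073) = 358800*(-1073/814406) = -192496200/407203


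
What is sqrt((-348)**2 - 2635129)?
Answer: 5*I*sqrt(100561) ≈ 1585.6*I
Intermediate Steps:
sqrt((-348)**2 - 2635129) = sqrt(121104 - 2635129) = sqrt(-2514025) = 5*I*sqrt(100561)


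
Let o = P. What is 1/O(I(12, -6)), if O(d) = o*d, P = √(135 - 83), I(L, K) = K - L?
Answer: -√13/468 ≈ -0.0077042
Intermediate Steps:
P = 2*√13 (P = √52 = 2*√13 ≈ 7.2111)
o = 2*√13 ≈ 7.2111
O(d) = 2*d*√13 (O(d) = (2*√13)*d = 2*d*√13)
1/O(I(12, -6)) = 1/(2*(-6 - 1*12)*√13) = 1/(2*(-6 - 12)*√13) = 1/(2*(-18)*√13) = 1/(-36*√13) = -√13/468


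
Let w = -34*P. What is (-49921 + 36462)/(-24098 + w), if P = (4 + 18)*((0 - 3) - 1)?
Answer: 13459/21106 ≈ 0.63769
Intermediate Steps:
P = -88 (P = 22*(-3 - 1) = 22*(-4) = -88)
w = 2992 (w = -34*(-88) = 2992)
(-49921 + 36462)/(-24098 + w) = (-49921 + 36462)/(-24098 + 2992) = -13459/(-21106) = -13459*(-1/21106) = 13459/21106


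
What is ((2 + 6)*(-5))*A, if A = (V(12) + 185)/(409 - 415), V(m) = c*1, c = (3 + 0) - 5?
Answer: 1220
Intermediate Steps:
c = -2 (c = 3 - 5 = -2)
V(m) = -2 (V(m) = -2*1 = -2)
A = -61/2 (A = (-2 + 185)/(409 - 415) = 183/(-6) = 183*(-1/6) = -61/2 ≈ -30.500)
((2 + 6)*(-5))*A = ((2 + 6)*(-5))*(-61/2) = (8*(-5))*(-61/2) = -40*(-61/2) = 1220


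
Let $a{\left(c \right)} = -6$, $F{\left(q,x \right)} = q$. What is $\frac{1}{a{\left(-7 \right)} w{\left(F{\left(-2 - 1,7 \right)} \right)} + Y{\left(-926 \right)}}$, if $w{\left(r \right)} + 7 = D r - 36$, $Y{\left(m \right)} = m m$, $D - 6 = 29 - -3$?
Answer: $\frac{1}{858418} \approx 1.1649 \cdot 10^{-6}$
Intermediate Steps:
$D = 38$ ($D = 6 + \left(29 - -3\right) = 6 + \left(29 + 3\right) = 6 + 32 = 38$)
$Y{\left(m \right)} = m^{2}$
$w{\left(r \right)} = -43 + 38 r$ ($w{\left(r \right)} = -7 + \left(38 r - 36\right) = -7 + \left(-36 + 38 r\right) = -43 + 38 r$)
$\frac{1}{a{\left(-7 \right)} w{\left(F{\left(-2 - 1,7 \right)} \right)} + Y{\left(-926 \right)}} = \frac{1}{- 6 \left(-43 + 38 \left(-2 - 1\right)\right) + \left(-926\right)^{2}} = \frac{1}{- 6 \left(-43 + 38 \left(-3\right)\right) + 857476} = \frac{1}{- 6 \left(-43 - 114\right) + 857476} = \frac{1}{\left(-6\right) \left(-157\right) + 857476} = \frac{1}{942 + 857476} = \frac{1}{858418}$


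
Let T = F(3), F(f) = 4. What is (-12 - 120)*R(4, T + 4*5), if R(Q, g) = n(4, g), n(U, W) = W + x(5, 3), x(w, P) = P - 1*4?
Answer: -3036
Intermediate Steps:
x(w, P) = -4 + P (x(w, P) = P - 4 = -4 + P)
T = 4
n(U, W) = -1 + W (n(U, W) = W + (-4 + 3) = W - 1 = -1 + W)
R(Q, g) = -1 + g
(-12 - 120)*R(4, T + 4*5) = (-12 - 120)*(-1 + (4 + 4*5)) = -132*(-1 + (4 + 20)) = -132*(-1 + 24) = -132*23 = -3036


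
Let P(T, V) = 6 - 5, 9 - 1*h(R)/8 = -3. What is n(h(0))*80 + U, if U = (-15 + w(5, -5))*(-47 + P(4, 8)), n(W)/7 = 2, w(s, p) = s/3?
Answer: 5200/3 ≈ 1733.3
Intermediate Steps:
h(R) = 96 (h(R) = 72 - 8*(-3) = 72 + 24 = 96)
w(s, p) = s/3 (w(s, p) = s*(⅓) = s/3)
n(W) = 14 (n(W) = 7*2 = 14)
P(T, V) = 1
U = 1840/3 (U = (-15 + (⅓)*5)*(-47 + 1) = (-15 + 5/3)*(-46) = -40/3*(-46) = 1840/3 ≈ 613.33)
n(h(0))*80 + U = 14*80 + 1840/3 = 1120 + 1840/3 = 5200/3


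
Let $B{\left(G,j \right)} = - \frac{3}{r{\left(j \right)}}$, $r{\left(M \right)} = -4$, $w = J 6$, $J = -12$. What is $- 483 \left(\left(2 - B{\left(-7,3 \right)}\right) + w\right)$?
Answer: $\frac{136689}{4} \approx 34172.0$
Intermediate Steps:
$w = -72$ ($w = \left(-12\right) 6 = -72$)
$B{\left(G,j \right)} = \frac{3}{4}$ ($B{\left(G,j \right)} = - \frac{3}{-4} = \left(-3\right) \left(- \frac{1}{4}\right) = \frac{3}{4}$)
$- 483 \left(\left(2 - B{\left(-7,3 \right)}\right) + w\right) = - 483 \left(\left(2 - \frac{3}{4}\right) - 72\right) = - 483 \left(\frac{5}{4} - 72\right) = \left(-483\right) \left(- \frac{283}{4}\right) = \frac{136689}{4}$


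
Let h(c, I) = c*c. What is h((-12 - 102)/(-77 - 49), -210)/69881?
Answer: 361/30817521 ≈ 1.1714e-5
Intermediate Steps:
h(c, I) = c²
h((-12 - 102)/(-77 - 49), -210)/69881 = ((-12 - 102)/(-77 - 49))²/69881 = (-114/(-126))²*(1/69881) = (-114*(-1/126))²*(1/69881) = (19/21)²*(1/69881) = (361/441)*(1/69881) = 361/30817521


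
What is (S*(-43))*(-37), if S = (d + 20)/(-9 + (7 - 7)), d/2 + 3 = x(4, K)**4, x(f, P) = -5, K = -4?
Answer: -2011024/9 ≈ -2.2345e+5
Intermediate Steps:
d = 1244 (d = -6 + 2*(-5)**4 = -6 + 2*625 = -6 + 1250 = 1244)
S = -1264/9 (S = (1244 + 20)/(-9 + (7 - 7)) = 1264/(-9 + 0) = 1264/(-9) = 1264*(-1/9) = -1264/9 ≈ -140.44)
(S*(-43))*(-37) = -1264/9*(-43)*(-37) = (54352/9)*(-37) = -2011024/9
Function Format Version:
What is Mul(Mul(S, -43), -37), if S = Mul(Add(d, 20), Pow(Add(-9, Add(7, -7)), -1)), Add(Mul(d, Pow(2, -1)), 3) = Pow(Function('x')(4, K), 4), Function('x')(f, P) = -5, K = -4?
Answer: Rational(-2011024, 9) ≈ -2.2345e+5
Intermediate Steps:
d = 1244 (d = Add(-6, Mul(2, Pow(-5, 4))) = Add(-6, Mul(2, 625)) = Add(-6, 1250) = 1244)
S = Rational(-1264, 9) (S = Mul(Add(1244, 20), Pow(Add(-9, Add(7, -7)), -1)) = Mul(1264, Pow(Add(-9, 0), -1)) = Mul(1264, Pow(-9, -1)) = Mul(1264, Rational(-1, 9)) = Rational(-1264, 9) ≈ -140.44)
Mul(Mul(S, -43), -37) = Mul(Mul(Rational(-1264, 9), -43), -37) = Mul(Rational(54352, 9), -37) = Rational(-2011024, 9)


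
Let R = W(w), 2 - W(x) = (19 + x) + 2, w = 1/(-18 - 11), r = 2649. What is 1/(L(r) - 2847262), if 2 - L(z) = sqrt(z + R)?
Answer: -6351580/18084599664933 + sqrt(2211859)/235099795644129 ≈ -3.5121e-7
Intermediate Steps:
w = -1/29 (w = 1/(-29) = -1/29 ≈ -0.034483)
W(x) = -19 - x (W(x) = 2 - ((19 + x) + 2) = 2 - (21 + x) = 2 + (-21 - x) = -19 - x)
R = -550/29 (R = -19 - 1*(-1/29) = -19 + 1/29 = -550/29 ≈ -18.966)
L(z) = 2 - sqrt(-550/29 + z) (L(z) = 2 - sqrt(z - 550/29) = 2 - sqrt(-550/29 + z))
1/(L(r) - 2847262) = 1/((2 - sqrt(-15950 + 841*2649)/29) - 2847262) = 1/((2 - sqrt(-15950 + 2227809)/29) - 2847262) = 1/((2 - sqrt(2211859)/29) - 2847262) = 1/(-2847260 - sqrt(2211859)/29)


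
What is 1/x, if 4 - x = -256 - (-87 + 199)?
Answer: 1/372 ≈ 0.0026882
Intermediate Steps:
x = 372 (x = 4 - (-256 - (-87 + 199)) = 4 - (-256 - 1*112) = 4 - (-256 - 112) = 4 - 1*(-368) = 4 + 368 = 372)
1/x = 1/372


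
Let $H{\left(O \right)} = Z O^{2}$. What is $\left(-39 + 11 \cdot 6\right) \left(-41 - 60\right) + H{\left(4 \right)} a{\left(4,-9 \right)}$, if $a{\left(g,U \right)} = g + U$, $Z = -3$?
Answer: $-2487$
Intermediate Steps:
$H{\left(O \right)} = - 3 O^{2}$
$a{\left(g,U \right)} = U + g$
$\left(-39 + 11 \cdot 6\right) \left(-41 - 60\right) + H{\left(4 \right)} a{\left(4,-9 \right)} = \left(-39 + 11 \cdot 6\right) \left(-41 - 60\right) + - 3 \cdot 4^{2} \left(-9 + 4\right) = \left(-39 + 66\right) \left(-41 - 60\right) + \left(-3\right) 16 \left(-5\right) = 27 \left(-101\right) - -240 = -2727 + 240 = -2487$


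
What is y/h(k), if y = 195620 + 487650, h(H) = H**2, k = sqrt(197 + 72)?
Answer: 683270/269 ≈ 2540.0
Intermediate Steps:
k = sqrt(269) ≈ 16.401
y = 683270
y/h(k) = 683270/((sqrt(269))**2) = 683270/269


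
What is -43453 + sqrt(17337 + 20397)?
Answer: -43453 + sqrt(37734) ≈ -43259.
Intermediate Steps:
-43453 + sqrt(17337 + 20397) = -43453 + sqrt(37734)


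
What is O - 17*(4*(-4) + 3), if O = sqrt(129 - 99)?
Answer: 221 + sqrt(30) ≈ 226.48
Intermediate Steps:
O = sqrt(30) ≈ 5.4772
O - 17*(4*(-4) + 3) = sqrt(30) - 17*(4*(-4) + 3) = sqrt(30) - 17*(-16 + 3) = sqrt(30) - 17*(-13) = sqrt(30) + 221 = 221 + sqrt(30)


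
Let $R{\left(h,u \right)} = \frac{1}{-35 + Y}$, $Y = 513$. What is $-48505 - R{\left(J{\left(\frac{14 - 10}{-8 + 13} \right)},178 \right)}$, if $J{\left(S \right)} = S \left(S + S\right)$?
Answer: $- \frac{23185391}{478} \approx -48505.0$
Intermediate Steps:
$J{\left(S \right)} = 2 S^{2}$ ($J{\left(S \right)} = S 2 S = 2 S^{2}$)
$R{\left(h,u \right)} = \frac{1}{478}$ ($R{\left(h,u \right)} = \frac{1}{-35 + 513} = \frac{1}{478}$)
$-48505 - R{\left(J{\left(\frac{14 - 10}{-8 + 13} \right)},178 \right)} = -48505 - \frac{1}{478} = - \frac{23185391}{478}$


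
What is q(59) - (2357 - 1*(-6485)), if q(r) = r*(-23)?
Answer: -10199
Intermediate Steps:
q(r) = -23*r
q(59) - (2357 - 1*(-6485)) = -23*59 - (2357 - 1*(-6485)) = -1357 - (2357 + 6485) = -1357 - 1*8842 = -1357 - 8842 = -10199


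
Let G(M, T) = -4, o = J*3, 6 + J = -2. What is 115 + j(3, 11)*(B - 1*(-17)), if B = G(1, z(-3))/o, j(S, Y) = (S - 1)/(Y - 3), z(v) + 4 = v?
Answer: 2863/24 ≈ 119.29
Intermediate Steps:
J = -8 (J = -6 - 2 = -8)
z(v) = -4 + v
j(S, Y) = (-1 + S)/(-3 + Y)
o = -24 (o = -8*3 = -24)
B = ⅙ (B = -4/(-24) = -4*(-1/24) = ⅙ ≈ 0.16667)
115 + j(3, 11)*(B - 1*(-17)) = 115 + ((-1 + 3)/(-3 + 11))*(⅙ - 1*(-17)) = 115 + (2/8)*(⅙ + 17) = 115 + ((⅛)*2)*(103/6) = 115 + (¼)*(103/6) = 115 + 103/24 = 2863/24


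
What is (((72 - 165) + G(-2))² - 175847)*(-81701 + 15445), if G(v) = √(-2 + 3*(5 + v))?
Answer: 11077406896 + 12323616*√7 ≈ 1.1110e+10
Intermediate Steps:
G(v) = √(13 + 3*v) (G(v) = √(-2 + (15 + 3*v)) = √(13 + 3*v))
(((72 - 165) + G(-2))² - 175847)*(-81701 + 15445) = (((72 - 165) + √(13 + 3*(-2)))² - 175847)*(-81701 + 15445) = ((-93 + √(13 - 6))² - 175847)*(-66256) = ((-93 + √7)² - 175847)*(-66256) = (-175847 + (-93 + √7)²)*(-66256) = 11650918832 - 66256*(-93 + √7)²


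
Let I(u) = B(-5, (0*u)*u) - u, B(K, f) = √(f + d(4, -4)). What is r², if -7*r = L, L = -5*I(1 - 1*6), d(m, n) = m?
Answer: 25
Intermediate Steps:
B(K, f) = √(4 + f) (B(K, f) = √(f + 4) = √(4 + f))
I(u) = 2 - u (I(u) = √(4 + (0*u)*u) - u = √(4 + 0*u) - u = √(4 + 0) - u = √4 - u = 2 - u)
L = -35 (L = -5*(2 - (1 - 1*6)) = -5*(2 - (1 - 6)) = -5*(2 - 1*(-5)) = -5*(2 + 5) = -5*7 = -35)
r = 5 (r = -⅐*(-35) = 5)
r² = 5² = 25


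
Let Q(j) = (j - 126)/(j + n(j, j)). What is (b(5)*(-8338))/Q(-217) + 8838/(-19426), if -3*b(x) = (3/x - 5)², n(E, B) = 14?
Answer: 1136717207959/35695275 ≈ 31845.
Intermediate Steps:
b(x) = -(-5 + 3/x)²/3 (b(x) = -(3/x - 5)²/3 = -(-5 + 3/x)²/3)
Q(j) = (-126 + j)/(14 + j) (Q(j) = (j - 126)/(j + 14) = (-126 + j)/(14 + j))
(b(5)*(-8338))/Q(-217) + 8838/(-19426) = (-⅓*(-3 + 5*5)²/5²*(-8338))/(((-126 - 217)/(14 - 217))) + 8838/(-19426) = (-⅓*1/25*(-3 + 25)²*(-8338))/((-343/(-203))) + 8838*(-1/19426) = (-⅓*1/25*22²*(-8338))/((-1/203*(-343))) - 4419/9713 = (-⅓*1/25*484*(-8338))/(49/29) - 4419/9713 = -484/75*(-8338)*(29/49) - 4419/9713 = (4035592/75)*(29/49) - 4419/9713 = 117032168/3675 - 4419/9713 = 1136717207959/35695275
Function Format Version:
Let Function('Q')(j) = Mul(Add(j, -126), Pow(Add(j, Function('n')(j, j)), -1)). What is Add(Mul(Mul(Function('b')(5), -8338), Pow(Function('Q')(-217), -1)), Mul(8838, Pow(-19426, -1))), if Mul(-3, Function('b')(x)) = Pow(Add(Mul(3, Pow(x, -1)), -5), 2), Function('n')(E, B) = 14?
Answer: Rational(1136717207959, 35695275) ≈ 31845.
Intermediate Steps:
Function('b')(x) = Mul(Rational(-1, 3), Pow(Add(-5, Mul(3, Pow(x, -1))), 2)) (Function('b')(x) = Mul(Rational(-1, 3), Pow(Add(Mul(3, Pow(x, -1)), -5), 2)) = Mul(Rational(-1, 3), Pow(Add(-5, Mul(3, Pow(x, -1))), 2)))
Function('Q')(j) = Mul(Pow(Add(14, j), -1), Add(-126, j)) (Function('Q')(j) = Mul(Add(j, -126), Pow(Add(j, 14), -1)) = Mul(Add(-126, j), Pow(Add(14, j), -1)) = Mul(Pow(Add(14, j), -1), Add(-126, j)))
Add(Mul(Mul(Function('b')(5), -8338), Pow(Function('Q')(-217), -1)), Mul(8838, Pow(-19426, -1))) = Add(Mul(Mul(Mul(Rational(-1, 3), Pow(5, -2), Pow(Add(-3, Mul(5, 5)), 2)), -8338), Pow(Mul(Pow(Add(14, -217), -1), Add(-126, -217)), -1)), Mul(8838, Pow(-19426, -1))) = Add(Mul(Mul(Mul(Rational(-1, 3), Rational(1, 25), Pow(Add(-3, 25), 2)), -8338), Pow(Mul(Pow(-203, -1), -343), -1)), Mul(8838, Rational(-1, 19426))) = Add(Mul(Mul(Mul(Rational(-1, 3), Rational(1, 25), Pow(22, 2)), -8338), Pow(Mul(Rational(-1, 203), -343), -1)), Rational(-4419, 9713)) = Add(Mul(Mul(Mul(Rational(-1, 3), Rational(1, 25), 484), -8338), Pow(Rational(49, 29), -1)), Rational(-4419, 9713)) = Add(Mul(Mul(Rational(-484, 75), -8338), Rational(29, 49)), Rational(-4419, 9713)) = Add(Mul(Rational(4035592, 75), Rational(29, 49)), Rational(-4419, 9713)) = Add(Rational(117032168, 3675), Rational(-4419, 9713)) = Rational(1136717207959, 35695275)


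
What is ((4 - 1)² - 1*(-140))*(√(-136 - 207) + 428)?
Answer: 63772 + 1043*I*√7 ≈ 63772.0 + 2759.5*I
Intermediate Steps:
((4 - 1)² - 1*(-140))*(√(-136 - 207) + 428) = (3² + 140)*(√(-343) + 428) = (9 + 140)*(7*I*√7 + 428) = 149*(428 + 7*I*√7) = 63772 + 1043*I*√7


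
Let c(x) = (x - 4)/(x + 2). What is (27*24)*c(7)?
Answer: 216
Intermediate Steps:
c(x) = (-4 + x)/(2 + x)
(27*24)*c(7) = (27*24)*((-4 + 7)/(2 + 7)) = 648*(3/9) = 648*((⅑)*3) = 648*(⅓) = 216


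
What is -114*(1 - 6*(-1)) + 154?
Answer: -644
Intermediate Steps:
-114*(1 - 6*(-1)) + 154 = -114*(1 + 6) + 154 = -114*7 + 154 = -798 + 154 = -644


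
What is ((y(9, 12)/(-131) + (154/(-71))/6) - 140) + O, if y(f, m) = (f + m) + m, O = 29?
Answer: -3114349/27903 ≈ -111.61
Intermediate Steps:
y(f, m) = f + 2*m
((y(9, 12)/(-131) + (154/(-71))/6) - 140) + O = (((9 + 2*12)/(-131) + (154/(-71))/6) - 140) + 29 = (((9 + 24)*(-1/131) + (154*(-1/71))*(1/6)) - 140) + 29 = ((33*(-1/131) - 154/71*1/6) - 140) + 29 = ((-33/131 - 77/213) - 140) + 29 = (-17116/27903 - 140) + 29 = -3923536/27903 + 29 = -3114349/27903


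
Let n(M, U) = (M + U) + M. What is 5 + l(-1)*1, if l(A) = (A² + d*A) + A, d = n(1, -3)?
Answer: 6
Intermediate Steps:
n(M, U) = U + 2*M
d = -1 (d = -3 + 2*1 = -3 + 2 = -1)
l(A) = A² (l(A) = (A² - A) + A = A²)
5 + l(-1)*1 = 5 + (-1)²*1 = 5 + 1*1 = 5 + 1 = 6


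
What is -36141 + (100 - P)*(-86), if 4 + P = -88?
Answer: -52653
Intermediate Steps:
P = -92 (P = -4 - 88 = -92)
-36141 + (100 - P)*(-86) = -36141 + (100 - 1*(-92))*(-86) = -36141 + (100 + 92)*(-86) = -36141 + 192*(-86) = -36141 - 16512 = -52653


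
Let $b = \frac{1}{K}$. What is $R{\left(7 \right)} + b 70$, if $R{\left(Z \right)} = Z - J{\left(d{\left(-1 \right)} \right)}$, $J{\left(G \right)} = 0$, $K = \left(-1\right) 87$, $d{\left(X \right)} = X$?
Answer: $\frac{539}{87} \approx 6.1954$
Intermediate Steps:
$K = -87$
$b = - \frac{1}{87}$ ($b = \frac{1}{-87} = - \frac{1}{87} \approx -0.011494$)
$R{\left(Z \right)} = Z$ ($R{\left(Z \right)} = Z - 0 = Z + 0 = Z$)
$R{\left(7 \right)} + b 70 = 7 - \frac{70}{87} = \frac{539}{87}$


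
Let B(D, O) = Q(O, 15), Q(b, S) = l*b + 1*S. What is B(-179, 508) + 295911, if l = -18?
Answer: 286782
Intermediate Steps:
Q(b, S) = S - 18*b (Q(b, S) = -18*b + 1*S = -18*b + S = S - 18*b)
B(D, O) = 15 - 18*O
B(-179, 508) + 295911 = (15 - 18*508) + 295911 = (15 - 9144) + 295911 = -9129 + 295911 = 286782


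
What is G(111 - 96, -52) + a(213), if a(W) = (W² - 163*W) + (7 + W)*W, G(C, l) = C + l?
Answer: 57473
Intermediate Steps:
a(W) = W² - 163*W + W*(7 + W) (a(W) = (W² - 163*W) + W*(7 + W) = W² - 163*W + W*(7 + W))
G(111 - 96, -52) + a(213) = ((111 - 96) - 52) + 2*213*(-78 + 213) = (15 - 52) + 2*213*135 = -37 + 57510 = 57473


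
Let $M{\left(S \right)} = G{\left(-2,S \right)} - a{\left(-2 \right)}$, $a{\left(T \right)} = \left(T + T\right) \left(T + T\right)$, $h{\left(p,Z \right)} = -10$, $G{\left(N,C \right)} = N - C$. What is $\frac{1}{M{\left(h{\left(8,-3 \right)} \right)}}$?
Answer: $- \frac{1}{8} \approx -0.125$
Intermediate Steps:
$a{\left(T \right)} = 4 T^{2}$ ($a{\left(T \right)} = 2 T 2 T = 4 T^{2}$)
$M{\left(S \right)} = -18 - S$ ($M{\left(S \right)} = \left(-2 - S\right) - 4 \left(-2\right)^{2} = \left(-2 - S\right) - 4 \cdot 4 = \left(-2 - S\right) - 16 = -18 - S$)
$\frac{1}{M{\left(h{\left(8,-3 \right)} \right)}} = \frac{1}{-18 - -10} = \frac{1}{-18 + 10} = \frac{1}{-8} = - \frac{1}{8}$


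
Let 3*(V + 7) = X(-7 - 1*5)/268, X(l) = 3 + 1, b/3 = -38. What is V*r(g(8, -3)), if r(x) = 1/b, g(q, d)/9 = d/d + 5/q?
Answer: 37/603 ≈ 0.061360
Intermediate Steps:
b = -114 (b = 3*(-38) = -114)
X(l) = 4
g(q, d) = 9 + 45/q (g(q, d) = 9*(d/d + 5/q) = 9*(1 + 5/q) = 9 + 45/q)
r(x) = -1/114 (r(x) = 1/(-114) = -1/114)
V = -1406/201 (V = -7 + (4/268)/3 = -7 + (4*(1/268))/3 = -7 + (⅓)*(1/67) = -7 + 1/201 = -1406/201 ≈ -6.9950)
V*r(g(8, -3)) = -1406/201*(-1/114) = 37/603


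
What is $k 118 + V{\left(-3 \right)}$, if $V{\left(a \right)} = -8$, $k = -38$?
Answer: $-4492$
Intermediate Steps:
$k 118 + V{\left(-3 \right)} = \left(-38\right) 118 - 8 = -4484 - 8 = -4492$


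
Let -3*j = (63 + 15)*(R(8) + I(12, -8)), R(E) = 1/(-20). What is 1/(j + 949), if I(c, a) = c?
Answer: 10/6383 ≈ 0.0015667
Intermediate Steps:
R(E) = -1/20
j = -3107/10 (j = -(63 + 15)*(-1/20 + 12)/3 = -26*239/20 = -1/3*9321/10 = -3107/10 ≈ -310.70)
1/(j + 949) = 1/(-3107/10 + 949) = 1/(6383/10) = 10/6383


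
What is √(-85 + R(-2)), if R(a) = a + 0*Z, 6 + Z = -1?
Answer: I*√87 ≈ 9.3274*I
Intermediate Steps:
Z = -7 (Z = -6 - 1 = -7)
R(a) = a (R(a) = a + 0*(-7) = a + 0 = a)
√(-85 + R(-2)) = √(-85 - 2) = √(-87) = I*√87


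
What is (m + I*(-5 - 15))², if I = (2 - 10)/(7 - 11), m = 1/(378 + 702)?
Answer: 1866153601/1166400 ≈ 1599.9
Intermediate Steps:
m = 1/1080 ≈ 0.00092593
I = 2 (I = -8/(-4) = -8*(-¼) = 2)
(m + I*(-5 - 15))² = (1/1080 + 2*(-5 - 15))² = (1/1080 + 2*(-20))² = (1/1080 - 40)² = (-43199/1080)² = 1866153601/1166400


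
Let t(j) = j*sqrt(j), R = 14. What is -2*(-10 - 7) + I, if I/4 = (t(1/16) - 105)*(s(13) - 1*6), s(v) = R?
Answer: -6651/2 ≈ -3325.5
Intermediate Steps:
s(v) = 14
t(j) = j**(3/2)
I = -6719/2 (I = 4*(((1/16)**(3/2) - 105)*(14 - 1*6)) = 4*(((1/16)**(3/2) - 105)*(14 - 6)) = 4*((1/64 - 105)*8) = 4*(-6719/64*8) = 4*(-6719/8) = -6719/2 ≈ -3359.5)
-2*(-10 - 7) + I = -2*(-10 - 7) - 6719/2 = -2*(-17) - 6719/2 = 34 - 6719/2 = -6651/2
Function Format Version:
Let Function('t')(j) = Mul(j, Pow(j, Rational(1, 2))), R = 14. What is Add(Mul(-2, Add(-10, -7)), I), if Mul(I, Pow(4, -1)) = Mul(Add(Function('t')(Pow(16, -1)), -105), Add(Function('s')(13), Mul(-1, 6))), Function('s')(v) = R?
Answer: Rational(-6651, 2) ≈ -3325.5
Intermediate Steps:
Function('s')(v) = 14
Function('t')(j) = Pow(j, Rational(3, 2))
I = Rational(-6719, 2) (I = Mul(4, Mul(Add(Pow(Pow(16, -1), Rational(3, 2)), -105), Add(14, Mul(-1, 6)))) = Mul(4, Mul(Add(Pow(Rational(1, 16), Rational(3, 2)), -105), Add(14, -6))) = Mul(4, Mul(Add(Rational(1, 64), -105), 8)) = Mul(4, Mul(Rational(-6719, 64), 8)) = Mul(4, Rational(-6719, 8)) = Rational(-6719, 2) ≈ -3359.5)
Add(Mul(-2, Add(-10, -7)), I) = Add(Mul(-2, Add(-10, -7)), Rational(-6719, 2)) = Add(Mul(-2, -17), Rational(-6719, 2)) = Add(34, Rational(-6719, 2)) = Rational(-6651, 2)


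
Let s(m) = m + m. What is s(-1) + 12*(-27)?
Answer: -326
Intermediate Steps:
s(m) = 2*m
s(-1) + 12*(-27) = 2*(-1) + 12*(-27) = -2 - 324 = -326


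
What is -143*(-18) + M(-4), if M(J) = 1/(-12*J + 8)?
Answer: 144145/56 ≈ 2574.0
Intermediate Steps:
M(J) = 1/(8 - 12*J)
-143*(-18) + M(-4) = -143*(-18) - 1/(-8 + 12*(-4)) = 2574 - 1/(-8 - 48) = 2574 - 1/(-56) = 2574 - 1*(-1/56) = 2574 + 1/56 = 144145/56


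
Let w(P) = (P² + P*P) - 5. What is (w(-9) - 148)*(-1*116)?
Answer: -1044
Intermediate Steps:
w(P) = -5 + 2*P² (w(P) = (P² + P²) - 5 = 2*P² - 5 = -5 + 2*P²)
(w(-9) - 148)*(-1*116) = ((-5 + 2*(-9)²) - 148)*(-1*116) = ((-5 + 2*81) - 148)*(-116) = ((-5 + 162) - 148)*(-116) = (157 - 148)*(-116) = 9*(-116) = -1044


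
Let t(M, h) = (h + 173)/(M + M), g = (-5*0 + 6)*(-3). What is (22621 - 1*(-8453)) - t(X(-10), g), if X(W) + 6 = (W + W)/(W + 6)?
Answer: 62303/2 ≈ 31152.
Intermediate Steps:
g = -18 (g = (0 + 6)*(-3) = 6*(-3) = -18)
X(W) = -6 + 2*W/(6 + W) (X(W) = -6 + (W + W)/(W + 6) = -6 + (2*W)/(6 + W) = -6 + 2*W/(6 + W))
t(M, h) = (173 + h)/(2*M) (t(M, h) = (173 + h)/((2*M)) = (173 + h)*(1/(2*M)) = (173 + h)/(2*M))
(22621 - 1*(-8453)) - t(X(-10), g) = (22621 - 1*(-8453)) - (173 - 18)/(2*(4*(-9 - 1*(-10))/(6 - 10))) = (22621 + 8453) - 155/(2*(4*(-9 + 10)/(-4))) = 31074 - 155/(2*(4*(-¼)*1)) = 31074 - 155/(2*(-1)) = 31074 - (-1)*155/2 = 31074 - 1*(-155/2) = 31074 + 155/2 = 62303/2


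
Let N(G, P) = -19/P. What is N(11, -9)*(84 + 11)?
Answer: 1805/9 ≈ 200.56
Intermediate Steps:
N(11, -9)*(84 + 11) = (-19/(-9))*(84 + 11) = -19*(-1/9)*95 = (19/9)*95 = 1805/9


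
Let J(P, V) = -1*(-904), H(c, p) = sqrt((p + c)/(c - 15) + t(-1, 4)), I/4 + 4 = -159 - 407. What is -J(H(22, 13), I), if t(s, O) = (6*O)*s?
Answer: -904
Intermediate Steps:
t(s, O) = 6*O*s
I = -2280 (I = -16 + 4*(-159 - 407) = -16 + 4*(-566) = -16 - 2264 = -2280)
H(c, p) = sqrt(-24 + (c + p)/(-15 + c)) (H(c, p) = sqrt((p + c)/(c - 15) + 6*4*(-1)) = sqrt((c + p)/(-15 + c) - 24) = sqrt(-24 + (c + p)/(-15 + c)))
J(P, V) = 904
-J(H(22, 13), I) = -1*904 = -904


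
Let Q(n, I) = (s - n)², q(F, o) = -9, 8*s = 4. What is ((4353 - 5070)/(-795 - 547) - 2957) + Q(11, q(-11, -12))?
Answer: -7639243/2684 ≈ -2846.2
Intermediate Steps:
s = ½ (s = (⅛)*4 = ½ ≈ 0.50000)
Q(n, I) = (½ - n)²
((4353 - 5070)/(-795 - 547) - 2957) + Q(11, q(-11, -12)) = ((4353 - 5070)/(-795 - 547) - 2957) + (-1 + 2*11)²/4 = (-717/(-1342) - 2957) + (-1 + 22)²/4 = (-717*(-1/1342) - 2957) + (¼)*21² = (717/1342 - 2957) + (¼)*441 = -3967577/1342 + 441/4 = -7639243/2684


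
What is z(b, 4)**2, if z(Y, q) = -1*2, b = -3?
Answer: 4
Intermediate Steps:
z(Y, q) = -2
z(b, 4)**2 = (-2)**2 = 4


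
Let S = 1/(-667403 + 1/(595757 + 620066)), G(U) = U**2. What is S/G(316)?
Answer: -1215823/81027543842655808 ≈ -1.5005e-11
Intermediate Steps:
S = -1215823/811443917668 (S = 1/(-667403 + 1/1215823) = 1/(-811443917668/1215823) = -1215823/811443917668 ≈ -1.4983e-6)
S/G(316) = -1215823/(811443917668*(316**2)) = -1215823/811443917668/99856 = -1215823/811443917668*1/99856 = -1215823/81027543842655808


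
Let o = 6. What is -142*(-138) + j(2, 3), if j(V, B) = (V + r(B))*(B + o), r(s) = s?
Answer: 19641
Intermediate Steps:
j(V, B) = (6 + B)*(B + V) (j(V, B) = (V + B)*(B + 6) = (B + V)*(6 + B) = (6 + B)*(B + V))
-142*(-138) + j(2, 3) = -142*(-138) + (3**2 + 6*3 + 6*2 + 3*2) = 19596 + (9 + 18 + 12 + 6) = 19596 + 45 = 19641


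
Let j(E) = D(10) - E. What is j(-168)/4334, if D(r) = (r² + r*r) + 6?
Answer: 17/197 ≈ 0.086294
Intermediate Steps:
D(r) = 6 + 2*r² (D(r) = (r² + r²) + 6 = 2*r² + 6 = 6 + 2*r²)
j(E) = 206 - E (j(E) = (6 + 2*10²) - E = (6 + 2*100) - E = (6 + 200) - E = 206 - E)
j(-168)/4334 = (206 - 1*(-168))/4334 = (206 + 168)*(1/4334) = 374*(1/4334) = 17/197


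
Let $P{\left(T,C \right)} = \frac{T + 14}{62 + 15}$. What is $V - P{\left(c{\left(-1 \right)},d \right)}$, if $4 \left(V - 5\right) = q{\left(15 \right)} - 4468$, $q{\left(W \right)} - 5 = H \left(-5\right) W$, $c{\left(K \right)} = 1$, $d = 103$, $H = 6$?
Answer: $- \frac{376821}{308} \approx -1223.4$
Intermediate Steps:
$q{\left(W \right)} = 5 - 30 W$ ($q{\left(W \right)} = 5 + 6 \left(-5\right) W = 5 - 30 W$)
$P{\left(T,C \right)} = \frac{2}{11} + \frac{T}{77}$ ($P{\left(T,C \right)} = \frac{14 + T}{77} = \left(14 + T\right) \frac{1}{77} = \frac{2}{11} + \frac{T}{77}$)
$V = - \frac{4893}{4}$ ($V = 5 + \frac{\left(5 - 450\right) - 4468}{4} = 5 + \frac{-445 - 4468}{4} = 5 + \frac{1}{4} \left(-4913\right) = 5 - \frac{4913}{4} = - \frac{4893}{4} \approx -1223.3$)
$V - P{\left(c{\left(-1 \right)},d \right)} = - \frac{4893}{4} - \left(\frac{2}{11} + \frac{1}{77} \cdot 1\right) = - \frac{4893}{4} - \left(\frac{2}{11} + \frac{1}{77}\right) = - \frac{4893}{4} - \frac{15}{77} = - \frac{376821}{308}$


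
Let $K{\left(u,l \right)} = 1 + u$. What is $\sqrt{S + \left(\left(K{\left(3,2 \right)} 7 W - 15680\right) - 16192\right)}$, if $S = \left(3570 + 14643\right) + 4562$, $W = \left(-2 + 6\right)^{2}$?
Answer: $93 i \approx 93.0 i$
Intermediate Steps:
$W = 16$ ($W = 4^{2} = 16$)
$S = 22775$ ($S = 18213 + 4562 = 22775$)
$\sqrt{S + \left(\left(K{\left(3,2 \right)} 7 W - 15680\right) - 16192\right)} = \sqrt{22775 - \left(31872 - \left(1 + 3\right) 7 \cdot 16\right)} = \sqrt{22775 - \left(31872 - 4 \cdot 7 \cdot 16\right)} = \sqrt{22775 + \left(\left(28 \cdot 16 - 15680\right) - 16192\right)} = \sqrt{22775 + \left(\left(448 - 15680\right) - 16192\right)} = \sqrt{22775 - 31424} = \sqrt{-8649} = 93 i$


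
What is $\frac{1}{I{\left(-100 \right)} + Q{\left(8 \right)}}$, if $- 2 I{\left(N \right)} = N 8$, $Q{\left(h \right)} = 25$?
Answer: $\frac{1}{425} \approx 0.0023529$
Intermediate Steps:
$I{\left(N \right)} = - 4 N$ ($I{\left(N \right)} = - \frac{N 8}{2} = - \frac{8 N}{2} = - 4 N$)
$\frac{1}{I{\left(-100 \right)} + Q{\left(8 \right)}} = \frac{1}{\left(-4\right) \left(-100\right) + 25} = \frac{1}{400 + 25} = \frac{1}{425}$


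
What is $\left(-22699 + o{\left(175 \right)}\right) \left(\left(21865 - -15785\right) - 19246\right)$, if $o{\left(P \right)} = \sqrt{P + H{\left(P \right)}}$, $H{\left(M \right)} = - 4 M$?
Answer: $-417752396 + 92020 i \sqrt{21} \approx -4.1775 \cdot 10^{8} + 4.2169 \cdot 10^{5} i$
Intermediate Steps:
$o{\left(P \right)} = \sqrt{3} \sqrt{- P}$ ($o{\left(P \right)} = \sqrt{P - 4 P} = \sqrt{- 3 P} = \sqrt{3} \sqrt{- P}$)
$\left(-22699 + o{\left(175 \right)}\right) \left(\left(21865 - -15785\right) - 19246\right) = \left(-22699 + \sqrt{3} \sqrt{\left(-1\right) 175}\right) \left(\left(21865 - -15785\right) - 19246\right) = \left(-22699 + \sqrt{3} \sqrt{-175}\right) \left(\left(21865 + 15785\right) - 19246\right) = \left(-22699 + \sqrt{3} \cdot 5 i \sqrt{7}\right) \left(37650 - 19246\right) = \left(-22699 + 5 i \sqrt{21}\right) 18404 = -417752396 + 92020 i \sqrt{21}$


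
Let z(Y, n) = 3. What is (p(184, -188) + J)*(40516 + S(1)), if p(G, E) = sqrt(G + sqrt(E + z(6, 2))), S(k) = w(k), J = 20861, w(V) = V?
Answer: 845225137 + 40517*sqrt(184 + I*sqrt(185)) ≈ 8.4577e+8 + 20300.0*I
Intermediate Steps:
S(k) = k
p(G, E) = sqrt(G + sqrt(3 + E)) (p(G, E) = sqrt(G + sqrt(E + 3)) = sqrt(G + sqrt(3 + E)))
(p(184, -188) + J)*(40516 + S(1)) = (sqrt(184 + sqrt(3 - 188)) + 20861)*(40516 + 1) = (sqrt(184 + sqrt(-185)) + 20861)*40517 = (sqrt(184 + I*sqrt(185)) + 20861)*40517 = (20861 + sqrt(184 + I*sqrt(185)))*40517 = 845225137 + 40517*sqrt(184 + I*sqrt(185))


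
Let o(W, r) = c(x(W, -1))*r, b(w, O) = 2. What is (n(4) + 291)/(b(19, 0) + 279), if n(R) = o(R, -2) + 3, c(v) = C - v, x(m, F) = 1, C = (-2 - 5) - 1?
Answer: 312/281 ≈ 1.1103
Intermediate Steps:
C = -8 (C = -7 - 1 = -8)
c(v) = -8 - v
o(W, r) = -9*r (o(W, r) = (-8 - 1*1)*r = (-8 - 1)*r = -9*r)
n(R) = 21 (n(R) = -9*(-2) + 3 = 18 + 3 = 21)
(n(4) + 291)/(b(19, 0) + 279) = (21 + 291)/(2 + 279) = 312/281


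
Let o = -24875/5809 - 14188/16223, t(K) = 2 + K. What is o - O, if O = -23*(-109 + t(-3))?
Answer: -238911664927/94239407 ≈ -2535.2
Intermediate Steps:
O = 2530 (O = -23*(-109 + (2 - 3)) = -23*(-109 - 1) = -23*(-110) = 2530)
o = -485965217/94239407 (o = -24875*1/5809 - 14188*1/16223 = -24875/5809 - 14188/16223 = -485965217/94239407 ≈ -5.1567)
o - O = -485965217/94239407 - 1*2530 = -485965217/94239407 - 2530 = -238911664927/94239407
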